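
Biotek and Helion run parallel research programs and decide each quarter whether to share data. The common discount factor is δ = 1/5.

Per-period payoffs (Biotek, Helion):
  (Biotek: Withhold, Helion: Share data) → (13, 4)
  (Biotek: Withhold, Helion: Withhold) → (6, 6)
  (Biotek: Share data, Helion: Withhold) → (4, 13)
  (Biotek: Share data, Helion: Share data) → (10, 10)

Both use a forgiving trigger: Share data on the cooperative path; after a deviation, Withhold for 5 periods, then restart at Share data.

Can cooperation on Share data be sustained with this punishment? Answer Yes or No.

No

IC: δ+…+δ^5 ≥ (13−10)/(10−6) = 3/4.
At δ = 1/5: partial sum = 0.2499 < 0.7500. Cooperation not sustainable.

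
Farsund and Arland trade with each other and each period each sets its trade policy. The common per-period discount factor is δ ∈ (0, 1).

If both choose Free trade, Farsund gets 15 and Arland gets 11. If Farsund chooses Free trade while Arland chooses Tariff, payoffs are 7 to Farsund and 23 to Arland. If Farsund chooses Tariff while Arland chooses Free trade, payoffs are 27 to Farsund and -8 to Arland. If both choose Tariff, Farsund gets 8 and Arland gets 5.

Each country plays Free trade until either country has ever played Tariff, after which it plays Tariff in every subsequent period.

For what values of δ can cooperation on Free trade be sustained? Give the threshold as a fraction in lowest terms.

2/3

Farsund: cooperation gives 15 each period; deviation gives 27 once then 8 forever.
  15/(1−δ) ≥ 27 + 8δ/(1−δ) ⇒ δ ≥ 12/19.
Arland: cooperation gives 11 each period; deviation gives 23 once then 5 forever.
  δ ≥ 12/18 = 2/3.
Both must hold, so the binding constraint is Arland's: δ ≥ 2/3.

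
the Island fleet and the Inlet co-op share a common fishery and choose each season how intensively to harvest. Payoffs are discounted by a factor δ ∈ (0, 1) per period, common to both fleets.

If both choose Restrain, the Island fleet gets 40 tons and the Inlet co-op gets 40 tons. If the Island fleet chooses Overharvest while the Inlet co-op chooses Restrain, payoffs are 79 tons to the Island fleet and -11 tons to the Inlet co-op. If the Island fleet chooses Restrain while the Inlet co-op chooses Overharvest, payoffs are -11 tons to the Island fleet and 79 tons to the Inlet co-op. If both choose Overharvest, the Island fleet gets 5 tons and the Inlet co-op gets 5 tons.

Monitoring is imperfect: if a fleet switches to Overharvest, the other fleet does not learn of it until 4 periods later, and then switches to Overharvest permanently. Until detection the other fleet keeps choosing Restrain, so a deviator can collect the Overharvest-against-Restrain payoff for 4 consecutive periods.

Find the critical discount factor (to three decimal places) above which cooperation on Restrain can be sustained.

Deviating for the 4 undetected periods gains 79−40 = 39 per period over cooperation, then loses 40−5 = 35 per period forever once punishment starts.
Gain: 39(1 + δ + … + δ^3); loss: 35·δ^4/(1−δ).
No profitable deviation ⇔ 39(1−δ^4) ≤ 35·δ^4, i.e. δ^4 ≥ 39/(39+35) = 39/74.
Hence δ ≥ (39/74)^(1/4) ≈ 0.852.

0.852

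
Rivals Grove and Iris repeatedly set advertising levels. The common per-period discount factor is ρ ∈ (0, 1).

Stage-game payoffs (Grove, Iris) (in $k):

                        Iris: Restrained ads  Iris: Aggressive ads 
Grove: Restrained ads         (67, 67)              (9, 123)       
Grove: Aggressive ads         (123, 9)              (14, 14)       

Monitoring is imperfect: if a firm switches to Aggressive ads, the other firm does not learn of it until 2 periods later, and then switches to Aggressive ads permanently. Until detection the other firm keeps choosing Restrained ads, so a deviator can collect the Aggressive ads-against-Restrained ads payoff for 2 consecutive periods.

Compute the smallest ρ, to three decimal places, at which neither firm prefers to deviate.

0.717

A deviator earns 123 for 2 periods, then 14 forever; cooperating earns 67 forever. Multiplying the IC by (1−ρ):
67 ≥ 123(1−ρ^2) + 14ρ^2, so 109·ρ^2 ≥ 56 and ρ^2 ≥ 56/109.
ρ ≥ (56/109)^(1/2) ≈ 0.717.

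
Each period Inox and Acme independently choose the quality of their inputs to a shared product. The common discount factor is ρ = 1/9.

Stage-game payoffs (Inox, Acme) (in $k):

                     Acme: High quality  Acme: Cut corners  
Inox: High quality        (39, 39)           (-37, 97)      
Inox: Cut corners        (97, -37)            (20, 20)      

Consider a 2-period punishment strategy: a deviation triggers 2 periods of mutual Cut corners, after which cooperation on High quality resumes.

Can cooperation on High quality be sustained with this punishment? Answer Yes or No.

No

A one-shot deviation gives 97 now, then 20 for 2 periods, then back to 39.
Gain from deviating: (97−39) today; loss: (39−20) in each of the next 2 periods.
No-deviation condition: (39−20)(ρ+…+ρ^2) ≥ 97−39, i.e. ρ+…+ρ^2 ≥ 58/19.
At ρ = 1/9: ρ+…+ρ^2 = 0.1235 < 3.0526.
So cooperation is not sustainable.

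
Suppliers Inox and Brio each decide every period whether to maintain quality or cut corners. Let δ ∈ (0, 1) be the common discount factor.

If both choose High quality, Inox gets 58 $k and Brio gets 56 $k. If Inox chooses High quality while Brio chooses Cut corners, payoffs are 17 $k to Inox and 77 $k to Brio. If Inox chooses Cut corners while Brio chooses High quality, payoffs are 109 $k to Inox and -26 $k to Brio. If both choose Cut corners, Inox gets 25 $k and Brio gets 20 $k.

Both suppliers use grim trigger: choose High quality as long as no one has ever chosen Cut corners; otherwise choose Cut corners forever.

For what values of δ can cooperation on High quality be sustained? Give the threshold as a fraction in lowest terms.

17/28

Inox's threshold: (109−58)/(109−25) = 17/28.
Brio's threshold: (77−56)/(77−20) = 7/19.
17/28 > 7/19, so Inox binds and δ* = 17/28.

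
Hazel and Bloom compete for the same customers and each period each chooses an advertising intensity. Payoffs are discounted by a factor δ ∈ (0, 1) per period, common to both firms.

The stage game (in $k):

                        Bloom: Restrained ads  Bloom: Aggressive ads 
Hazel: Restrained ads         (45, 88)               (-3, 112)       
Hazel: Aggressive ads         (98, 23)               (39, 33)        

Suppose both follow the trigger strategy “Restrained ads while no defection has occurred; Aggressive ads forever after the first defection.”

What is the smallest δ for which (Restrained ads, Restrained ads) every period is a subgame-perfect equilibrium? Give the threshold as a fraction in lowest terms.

53/59

Hazel: cooperation gives 45 each period; deviation gives 98 once then 39 forever.
  45/(1−δ) ≥ 98 + 39δ/(1−δ) ⇒ δ ≥ 53/59.
Bloom: cooperation gives 88 each period; deviation gives 112 once then 33 forever.
  δ ≥ 24/79.
Both must hold, so the binding constraint is Hazel's: δ ≥ 53/59.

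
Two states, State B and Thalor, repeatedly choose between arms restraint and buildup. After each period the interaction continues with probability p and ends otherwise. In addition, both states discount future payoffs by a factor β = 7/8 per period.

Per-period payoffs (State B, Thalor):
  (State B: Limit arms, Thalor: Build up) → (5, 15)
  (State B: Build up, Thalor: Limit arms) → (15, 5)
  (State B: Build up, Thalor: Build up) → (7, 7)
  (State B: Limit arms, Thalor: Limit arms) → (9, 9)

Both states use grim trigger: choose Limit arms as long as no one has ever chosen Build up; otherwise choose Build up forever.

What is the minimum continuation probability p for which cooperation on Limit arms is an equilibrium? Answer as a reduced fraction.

6/7

With continuation probability p and discount β, the effective per-period discount factor is βp.
Grim-trigger IC: βp ≥ (15−9)/(15−7) = 3/4.
So p ≥ (3/4)/(7/8) = 6/7.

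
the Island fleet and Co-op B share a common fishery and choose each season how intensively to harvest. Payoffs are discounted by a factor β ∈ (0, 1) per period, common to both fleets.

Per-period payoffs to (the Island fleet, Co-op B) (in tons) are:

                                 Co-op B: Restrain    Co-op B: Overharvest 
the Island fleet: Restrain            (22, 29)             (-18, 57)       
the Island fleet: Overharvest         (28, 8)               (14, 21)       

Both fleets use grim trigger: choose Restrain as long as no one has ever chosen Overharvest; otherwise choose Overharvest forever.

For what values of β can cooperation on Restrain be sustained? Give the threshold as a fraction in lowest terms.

7/9

the Island fleet: cooperation gives 22 each period; deviation gives 28 once then 14 forever.
  22/(1−β) ≥ 28 + 14β/(1−β) ⇒ β ≥ 6/14 = 3/7.
Co-op B: cooperation gives 29 each period; deviation gives 57 once then 21 forever.
  β ≥ 28/36 = 7/9.
Both must hold, so the binding constraint is Co-op B's: β ≥ 7/9.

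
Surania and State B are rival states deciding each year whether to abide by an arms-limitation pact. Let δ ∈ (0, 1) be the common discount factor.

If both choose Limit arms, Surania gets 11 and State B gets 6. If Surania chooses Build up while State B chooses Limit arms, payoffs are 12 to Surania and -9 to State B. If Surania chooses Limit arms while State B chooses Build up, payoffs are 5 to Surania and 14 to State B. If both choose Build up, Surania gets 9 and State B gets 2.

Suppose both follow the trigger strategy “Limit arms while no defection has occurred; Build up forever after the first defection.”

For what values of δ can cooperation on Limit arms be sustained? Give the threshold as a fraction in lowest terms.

2/3

Surania: cooperation gives 11 each period; deviation gives 12 once then 9 forever.
  11/(1−δ) ≥ 12 + 9δ/(1−δ) ⇒ δ ≥ 1/3.
State B: cooperation gives 6 each period; deviation gives 14 once then 2 forever.
  δ ≥ 8/12 = 2/3.
Both must hold, so the binding constraint is State B's: δ ≥ 2/3.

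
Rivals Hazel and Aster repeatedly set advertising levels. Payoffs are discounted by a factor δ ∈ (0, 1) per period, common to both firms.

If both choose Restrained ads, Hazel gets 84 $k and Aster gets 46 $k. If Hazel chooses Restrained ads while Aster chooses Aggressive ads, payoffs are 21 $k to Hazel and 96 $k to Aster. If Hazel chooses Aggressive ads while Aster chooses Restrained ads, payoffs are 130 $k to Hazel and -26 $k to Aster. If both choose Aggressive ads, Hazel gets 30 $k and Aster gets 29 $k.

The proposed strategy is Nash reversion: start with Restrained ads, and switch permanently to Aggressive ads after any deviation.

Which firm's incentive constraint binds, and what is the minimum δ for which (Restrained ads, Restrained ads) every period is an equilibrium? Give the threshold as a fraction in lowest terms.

Aster; δ ≥ 50/67

Hazel's threshold: (130−84)/(130−30) = 23/50.
Aster's threshold: (96−46)/(96−29) = 50/67.
23/50 < 50/67, so Aster binds and δ* = 50/67.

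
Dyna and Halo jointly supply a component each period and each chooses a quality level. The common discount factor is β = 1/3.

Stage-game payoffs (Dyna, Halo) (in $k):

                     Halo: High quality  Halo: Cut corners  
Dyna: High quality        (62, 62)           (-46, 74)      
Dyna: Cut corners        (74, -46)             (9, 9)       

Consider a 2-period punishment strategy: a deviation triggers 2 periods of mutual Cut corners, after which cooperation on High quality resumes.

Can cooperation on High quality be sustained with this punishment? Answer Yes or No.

A one-shot deviation gives 74 now, then 9 for 2 periods, then back to 62.
Gain from deviating: (74−62) today; loss: (62−9) in each of the next 2 periods.
No-deviation condition: (62−9)(β+…+β^2) ≥ 74−62, i.e. β+…+β^2 ≥ 12/53.
At β = 1/3: β+…+β^2 = 0.4444 ≥ 0.2264.
So cooperation is sustainable.

Yes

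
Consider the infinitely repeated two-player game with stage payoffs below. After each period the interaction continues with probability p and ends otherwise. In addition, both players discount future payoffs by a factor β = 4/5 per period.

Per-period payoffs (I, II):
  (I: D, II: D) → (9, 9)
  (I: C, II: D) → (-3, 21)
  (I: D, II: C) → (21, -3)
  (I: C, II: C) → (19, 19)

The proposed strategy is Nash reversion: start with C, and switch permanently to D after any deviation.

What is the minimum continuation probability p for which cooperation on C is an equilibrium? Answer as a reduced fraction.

Expected continuation weight on next period's payoff is β·p = 4/5·p, which plays the role of the discount factor.
Cooperation requires 4/5·p ≥ (21−19)/(21−9) = 1/6, hence p ≥ 5/24.

5/24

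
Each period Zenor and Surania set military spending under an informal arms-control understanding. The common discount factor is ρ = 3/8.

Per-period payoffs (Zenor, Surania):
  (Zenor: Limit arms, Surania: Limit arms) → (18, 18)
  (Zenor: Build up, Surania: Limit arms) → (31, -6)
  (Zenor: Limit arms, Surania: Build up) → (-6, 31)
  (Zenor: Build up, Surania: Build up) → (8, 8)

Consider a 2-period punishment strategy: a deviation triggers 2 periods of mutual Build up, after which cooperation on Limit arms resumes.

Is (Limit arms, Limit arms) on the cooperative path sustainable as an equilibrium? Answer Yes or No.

No

A one-shot deviation gives 31 now, then 8 for 2 periods, then back to 18.
Gain from deviating: (31−18) today; loss: (18−8) in each of the next 2 periods.
No-deviation condition: (18−8)(ρ+…+ρ^2) ≥ 31−18, i.e. ρ+…+ρ^2 ≥ 13/10.
At ρ = 3/8: ρ+…+ρ^2 = 0.5156 < 1.3000.
So cooperation is not sustainable.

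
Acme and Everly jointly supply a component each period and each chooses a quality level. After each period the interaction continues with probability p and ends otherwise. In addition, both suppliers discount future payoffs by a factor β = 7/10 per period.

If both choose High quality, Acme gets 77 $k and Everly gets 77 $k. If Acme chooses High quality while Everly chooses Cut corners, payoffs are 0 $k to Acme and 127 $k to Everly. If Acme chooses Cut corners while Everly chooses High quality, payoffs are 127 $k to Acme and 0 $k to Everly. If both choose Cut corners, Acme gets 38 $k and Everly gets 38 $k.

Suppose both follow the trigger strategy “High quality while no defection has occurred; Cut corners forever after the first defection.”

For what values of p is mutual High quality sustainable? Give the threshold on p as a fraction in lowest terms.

Expected continuation weight on next period's payoff is β·p = 7/10·p, which plays the role of the discount factor.
Cooperation requires 7/10·p ≥ (127−77)/(127−38) = 50/89, hence p ≥ 500/623.

500/623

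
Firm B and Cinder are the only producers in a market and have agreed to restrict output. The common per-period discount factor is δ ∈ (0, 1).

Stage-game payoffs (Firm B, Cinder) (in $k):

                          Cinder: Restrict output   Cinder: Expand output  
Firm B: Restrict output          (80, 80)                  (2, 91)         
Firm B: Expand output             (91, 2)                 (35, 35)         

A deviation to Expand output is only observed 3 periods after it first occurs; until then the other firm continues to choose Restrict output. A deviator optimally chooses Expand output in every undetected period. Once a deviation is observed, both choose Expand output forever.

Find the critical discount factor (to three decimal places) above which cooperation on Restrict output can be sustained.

Deviating for the 3 undetected periods gains 91−80 = 11 per period over cooperation, then loses 80−35 = 45 per period forever once punishment starts.
Gain: 11(1 + δ + … + δ^2); loss: 45·δ^3/(1−δ).
No profitable deviation ⇔ 11(1−δ^3) ≤ 45·δ^3, i.e. δ^3 ≥ 11/(11+45) = 11/56.
Hence δ ≥ (11/56)^(1/3) ≈ 0.581.

0.581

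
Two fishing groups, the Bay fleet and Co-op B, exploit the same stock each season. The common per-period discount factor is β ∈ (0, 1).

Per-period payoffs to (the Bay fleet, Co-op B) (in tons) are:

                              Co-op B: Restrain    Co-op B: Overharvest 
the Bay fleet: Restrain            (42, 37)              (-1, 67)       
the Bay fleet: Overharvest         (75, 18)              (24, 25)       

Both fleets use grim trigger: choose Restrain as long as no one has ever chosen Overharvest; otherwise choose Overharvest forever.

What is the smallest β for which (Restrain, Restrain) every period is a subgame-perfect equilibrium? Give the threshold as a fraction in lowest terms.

For the Bay fleet: deviation gain 75−42 = 33, per-period punishment loss 42−24 = 18. IC gives β ≥ 33/51 = 11/17.
For Co-op B: gain 30, loss 12 per period, so β ≥ 30/42 = 5/7.
The tighter constraint is Co-op B's, so cooperation needs β ≥ 5/7.

5/7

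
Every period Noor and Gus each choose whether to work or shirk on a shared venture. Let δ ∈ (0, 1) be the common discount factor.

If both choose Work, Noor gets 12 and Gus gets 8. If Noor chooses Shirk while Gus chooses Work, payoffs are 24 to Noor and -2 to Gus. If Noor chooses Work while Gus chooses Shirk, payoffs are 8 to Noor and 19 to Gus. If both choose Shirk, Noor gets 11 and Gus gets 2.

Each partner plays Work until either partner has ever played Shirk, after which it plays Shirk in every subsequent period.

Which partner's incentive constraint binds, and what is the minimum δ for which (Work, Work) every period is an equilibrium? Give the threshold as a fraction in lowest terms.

Noor; δ ≥ 12/13

For Noor: deviation gain 24−12 = 12, per-period punishment loss 12−11 = 1. IC gives δ ≥ 12/13.
For Gus: gain 11, loss 6 per period, so δ ≥ 11/17.
The tighter constraint is Noor's, so cooperation needs δ ≥ 12/13.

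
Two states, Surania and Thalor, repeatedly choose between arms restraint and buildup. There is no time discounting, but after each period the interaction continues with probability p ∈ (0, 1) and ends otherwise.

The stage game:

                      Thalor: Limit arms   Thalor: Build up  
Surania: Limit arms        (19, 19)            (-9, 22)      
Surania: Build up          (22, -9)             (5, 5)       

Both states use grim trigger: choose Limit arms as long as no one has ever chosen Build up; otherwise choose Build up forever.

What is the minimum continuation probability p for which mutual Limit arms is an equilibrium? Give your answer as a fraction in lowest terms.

With no time discounting, the continuation probability p plays the role of the discount factor.
Grim-trigger IC: 19/(1−p) ≥ 22 + 5p/(1−p) ⇒ p ≥ (22−19)/(22−5) = 3/17.

3/17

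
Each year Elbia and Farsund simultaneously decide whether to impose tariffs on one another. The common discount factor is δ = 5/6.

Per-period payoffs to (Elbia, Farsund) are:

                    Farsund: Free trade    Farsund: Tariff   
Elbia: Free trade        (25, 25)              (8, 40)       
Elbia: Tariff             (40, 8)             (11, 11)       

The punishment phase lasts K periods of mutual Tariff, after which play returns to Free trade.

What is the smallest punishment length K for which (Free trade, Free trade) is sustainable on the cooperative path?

IC: δ(1−δ^K)/(1−δ) ≥ (40−25)/(25−11) = 15/14.
With δ = 5/6: need 1 − δ^K ≥ 15/14·(1−5/6)/(5/6), i.e. δ^K ≤ 0.7857.
Since (5/6)^1 = 0.8333 and (5/6)^2 = 0.6944, the smallest such K is 2.

2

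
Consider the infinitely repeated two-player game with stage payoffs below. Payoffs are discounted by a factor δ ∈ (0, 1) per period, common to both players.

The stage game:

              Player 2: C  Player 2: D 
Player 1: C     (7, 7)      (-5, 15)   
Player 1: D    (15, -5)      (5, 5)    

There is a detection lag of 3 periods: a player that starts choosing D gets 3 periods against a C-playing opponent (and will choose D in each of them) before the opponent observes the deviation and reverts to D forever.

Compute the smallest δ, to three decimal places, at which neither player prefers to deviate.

The best deviation is to choose D for all 3 undetected periods, earning 15 each, then 5 forever once detected.
Deviation value: 15(1−δ^3)/(1−δ) + 5δ^3/(1−δ); cooperation value: 7/(1−δ).
IC: 7 ≥ 15(1−δ^3) + 5δ^3 = 15 − 10δ^3.
So δ^3 ≥ 8/10 = 4/5, giving δ ≥ (4/5)^(1/3) ≈ 0.928.

0.928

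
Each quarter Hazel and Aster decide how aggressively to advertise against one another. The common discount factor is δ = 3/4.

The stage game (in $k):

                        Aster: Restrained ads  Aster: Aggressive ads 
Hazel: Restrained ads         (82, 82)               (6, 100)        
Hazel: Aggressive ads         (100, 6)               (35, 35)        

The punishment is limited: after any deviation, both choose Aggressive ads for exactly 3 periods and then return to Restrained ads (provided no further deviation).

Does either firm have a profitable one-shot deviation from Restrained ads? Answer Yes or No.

Comparing payoff streams over the 4 periods until play realigns: cooperate → 82(1+δ+…+δ^3); deviate → 100 + 35(δ+…+δ^3).
Cooperation is sustained iff (82−35)(δ+…+δ^3) ≥ 100−82.
δ+…+δ^3 = 3/4·(1−(3/4)^3)/(1−3/4) = 1.7344, and (100−82)/(82−35) = 0.3830.
1.7344 ≥ 0.3830, so cooperation is sustainable.

No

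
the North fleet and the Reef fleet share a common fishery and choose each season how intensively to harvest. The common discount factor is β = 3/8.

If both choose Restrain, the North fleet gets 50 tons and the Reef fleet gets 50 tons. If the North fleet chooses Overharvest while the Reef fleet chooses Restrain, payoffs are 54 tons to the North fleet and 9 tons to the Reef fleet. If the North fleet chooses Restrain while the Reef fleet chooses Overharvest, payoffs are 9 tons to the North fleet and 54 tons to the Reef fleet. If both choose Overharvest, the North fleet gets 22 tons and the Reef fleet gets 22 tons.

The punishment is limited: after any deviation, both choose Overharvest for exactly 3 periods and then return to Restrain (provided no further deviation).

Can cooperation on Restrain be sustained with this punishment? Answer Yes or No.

Yes

A one-shot deviation gives 54 now, then 22 for 3 periods, then back to 50.
Gain from deviating: (54−50) today; loss: (50−22) in each of the next 3 periods.
No-deviation condition: (50−22)(β+…+β^3) ≥ 54−50, i.e. β+…+β^3 ≥ 1/7.
At β = 3/8: β+…+β^3 = 0.5684 ≥ 0.1429.
So cooperation is sustainable.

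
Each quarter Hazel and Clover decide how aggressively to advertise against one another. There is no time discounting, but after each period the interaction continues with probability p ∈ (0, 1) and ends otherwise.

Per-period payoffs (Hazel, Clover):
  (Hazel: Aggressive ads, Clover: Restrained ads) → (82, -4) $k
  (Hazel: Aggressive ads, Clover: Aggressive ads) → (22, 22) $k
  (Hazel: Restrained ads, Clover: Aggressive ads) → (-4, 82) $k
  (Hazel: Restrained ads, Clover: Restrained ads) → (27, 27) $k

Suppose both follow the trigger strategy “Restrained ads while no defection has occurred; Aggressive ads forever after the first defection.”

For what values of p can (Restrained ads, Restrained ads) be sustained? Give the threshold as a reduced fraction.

With no time discounting, the continuation probability p plays the role of the discount factor.
Grim-trigger IC: 27/(1−p) ≥ 82 + 22p/(1−p) ⇒ p ≥ (82−27)/(82−22) = 11/12.

11/12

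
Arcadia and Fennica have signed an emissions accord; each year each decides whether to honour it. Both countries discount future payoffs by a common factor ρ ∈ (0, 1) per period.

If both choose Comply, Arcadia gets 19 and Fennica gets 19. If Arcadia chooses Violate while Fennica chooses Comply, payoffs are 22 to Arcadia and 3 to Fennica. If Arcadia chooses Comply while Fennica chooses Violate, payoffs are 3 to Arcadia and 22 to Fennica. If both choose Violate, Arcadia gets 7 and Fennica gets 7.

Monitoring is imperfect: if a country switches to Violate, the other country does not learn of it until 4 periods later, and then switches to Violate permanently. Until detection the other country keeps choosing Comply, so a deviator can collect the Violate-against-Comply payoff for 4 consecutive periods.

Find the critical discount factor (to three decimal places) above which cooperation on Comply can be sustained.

The best deviation is to choose Violate for all 4 undetected periods, earning 22 each, then 7 forever once detected.
Deviation value: 22(1−ρ^4)/(1−ρ) + 7ρ^4/(1−ρ); cooperation value: 19/(1−ρ).
IC: 19 ≥ 22(1−ρ^4) + 7ρ^4 = 22 − 15ρ^4.
So ρ^4 ≥ 3/15 = 1/5, giving ρ ≥ (1/5)^(1/4) ≈ 0.669.

0.669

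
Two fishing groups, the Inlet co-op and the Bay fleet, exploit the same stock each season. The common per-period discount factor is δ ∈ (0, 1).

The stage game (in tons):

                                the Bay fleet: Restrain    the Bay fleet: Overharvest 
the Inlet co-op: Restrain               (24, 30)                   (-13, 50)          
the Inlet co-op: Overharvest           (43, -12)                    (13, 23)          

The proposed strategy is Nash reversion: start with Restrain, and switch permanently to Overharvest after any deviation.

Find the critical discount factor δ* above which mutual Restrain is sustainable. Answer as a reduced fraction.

20/27

the Inlet co-op: cooperation gives 24 each period; deviation gives 43 once then 13 forever.
  24/(1−δ) ≥ 43 + 13δ/(1−δ) ⇒ δ ≥ 19/30.
the Bay fleet: cooperation gives 30 each period; deviation gives 50 once then 23 forever.
  δ ≥ 20/27.
Both must hold, so the binding constraint is the Bay fleet's: δ ≥ 20/27.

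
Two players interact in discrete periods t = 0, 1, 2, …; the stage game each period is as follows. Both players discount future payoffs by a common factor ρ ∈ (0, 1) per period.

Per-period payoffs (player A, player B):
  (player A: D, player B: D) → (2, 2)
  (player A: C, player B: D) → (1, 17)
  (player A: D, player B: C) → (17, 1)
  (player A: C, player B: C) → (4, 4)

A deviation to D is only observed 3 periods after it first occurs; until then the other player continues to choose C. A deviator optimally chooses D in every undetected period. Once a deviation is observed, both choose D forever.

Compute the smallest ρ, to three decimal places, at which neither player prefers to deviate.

Deviating for the 3 undetected periods gains 17−4 = 13 per period over cooperation, then loses 4−2 = 2 per period forever once punishment starts.
Gain: 13(1 + ρ + … + ρ^2); loss: 2·ρ^3/(1−ρ).
No profitable deviation ⇔ 13(1−ρ^3) ≤ 2·ρ^3, i.e. ρ^3 ≥ 13/(13+2) = 13/15.
Hence ρ ≥ (13/15)^(1/3) ≈ 0.953.

0.953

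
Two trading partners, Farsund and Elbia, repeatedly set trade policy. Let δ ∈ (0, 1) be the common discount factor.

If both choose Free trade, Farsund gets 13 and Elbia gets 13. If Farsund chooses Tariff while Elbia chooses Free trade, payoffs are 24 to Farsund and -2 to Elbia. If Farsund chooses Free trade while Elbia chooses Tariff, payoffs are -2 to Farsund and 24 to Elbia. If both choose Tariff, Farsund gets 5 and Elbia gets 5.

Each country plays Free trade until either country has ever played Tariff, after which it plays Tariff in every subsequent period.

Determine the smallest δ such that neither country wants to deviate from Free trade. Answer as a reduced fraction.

11/19

Cooperation forever yields 13 each period: 13/(1−δ).
Deviating yields 24 once, then 5 forever: 24 + 5δ/(1−δ).
No profitable deviation requires 13/(1−δ) ≥ 24 + 5δ/(1−δ).
Multiplying by (1−δ): 13 ≥ 24(1−δ) + 5δ = 24 − 19δ.
So 19δ ≥ 11, i.e. δ ≥ 11/19.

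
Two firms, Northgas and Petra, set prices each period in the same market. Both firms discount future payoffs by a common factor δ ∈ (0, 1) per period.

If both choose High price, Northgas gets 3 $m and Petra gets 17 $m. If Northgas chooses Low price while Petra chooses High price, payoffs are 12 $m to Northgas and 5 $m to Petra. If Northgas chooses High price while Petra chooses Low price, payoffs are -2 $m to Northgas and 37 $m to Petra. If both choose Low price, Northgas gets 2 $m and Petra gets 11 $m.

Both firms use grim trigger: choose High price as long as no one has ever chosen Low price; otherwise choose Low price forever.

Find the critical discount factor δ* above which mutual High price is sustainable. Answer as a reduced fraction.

9/10

For Northgas: deviation gain 12−3 = 9, per-period punishment loss 3−2 = 1. IC gives δ ≥ 9/10.
For Petra: gain 20, loss 6 per period, so δ ≥ 20/26 = 10/13.
The tighter constraint is Northgas's, so cooperation needs δ ≥ 9/10.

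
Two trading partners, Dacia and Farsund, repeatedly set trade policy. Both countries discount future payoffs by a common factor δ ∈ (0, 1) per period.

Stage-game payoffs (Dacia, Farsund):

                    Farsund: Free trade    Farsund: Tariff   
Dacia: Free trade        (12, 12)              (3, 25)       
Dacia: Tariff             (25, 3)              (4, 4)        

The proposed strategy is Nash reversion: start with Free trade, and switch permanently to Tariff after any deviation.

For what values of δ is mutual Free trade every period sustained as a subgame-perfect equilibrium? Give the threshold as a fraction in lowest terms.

Cooperation forever yields 12 each period: 12/(1−δ).
Deviating yields 25 once, then 4 forever: 25 + 4δ/(1−δ).
No profitable deviation requires 12/(1−δ) ≥ 25 + 4δ/(1−δ).
Multiplying by (1−δ): 12 ≥ 25(1−δ) + 4δ = 25 − 21δ.
So 21δ ≥ 13, i.e. δ ≥ 13/21.

13/21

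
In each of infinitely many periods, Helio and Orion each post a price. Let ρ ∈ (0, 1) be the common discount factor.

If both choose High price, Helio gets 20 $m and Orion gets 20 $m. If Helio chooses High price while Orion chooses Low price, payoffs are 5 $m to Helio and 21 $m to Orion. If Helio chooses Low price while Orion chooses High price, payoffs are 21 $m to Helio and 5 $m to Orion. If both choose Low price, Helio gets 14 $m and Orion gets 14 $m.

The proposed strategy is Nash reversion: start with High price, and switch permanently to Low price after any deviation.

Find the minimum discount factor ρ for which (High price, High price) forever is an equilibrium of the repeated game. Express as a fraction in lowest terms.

1/7

Under grim trigger the critical discount factor is (T−C)/(T−P) with T = 21, C = 20, P = 14.
ρ* = (21−20)/(21−14) = 1/7.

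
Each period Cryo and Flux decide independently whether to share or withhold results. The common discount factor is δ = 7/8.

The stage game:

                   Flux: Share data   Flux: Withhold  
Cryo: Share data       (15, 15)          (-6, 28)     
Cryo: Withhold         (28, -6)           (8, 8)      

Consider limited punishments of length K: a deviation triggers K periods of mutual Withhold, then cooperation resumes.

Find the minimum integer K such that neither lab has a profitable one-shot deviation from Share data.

IC: δ(1−δ^K)/(1−δ) ≥ (28−15)/(15−8) = 13/7.
With δ = 7/8: need 1 − δ^K ≥ 13/7·(1−7/8)/(7/8), i.e. δ^K ≤ 0.7347.
Since (7/8)^2 = 0.7656 and (7/8)^3 = 0.6699, the smallest such K is 3.

3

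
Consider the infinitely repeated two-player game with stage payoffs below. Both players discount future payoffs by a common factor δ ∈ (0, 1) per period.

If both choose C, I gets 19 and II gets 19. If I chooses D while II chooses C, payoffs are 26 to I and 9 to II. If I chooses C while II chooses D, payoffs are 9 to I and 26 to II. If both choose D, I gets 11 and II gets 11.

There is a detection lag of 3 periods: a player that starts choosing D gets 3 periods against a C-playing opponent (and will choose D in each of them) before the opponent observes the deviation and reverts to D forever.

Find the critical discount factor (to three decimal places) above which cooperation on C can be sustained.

A deviator earns 26 for 3 periods, then 11 forever; cooperating earns 19 forever. Multiplying the IC by (1−δ):
19 ≥ 26(1−δ^3) + 11δ^3, so 15·δ^3 ≥ 7 and δ^3 ≥ 7/15.
δ ≥ (7/15)^(1/3) ≈ 0.776.

0.776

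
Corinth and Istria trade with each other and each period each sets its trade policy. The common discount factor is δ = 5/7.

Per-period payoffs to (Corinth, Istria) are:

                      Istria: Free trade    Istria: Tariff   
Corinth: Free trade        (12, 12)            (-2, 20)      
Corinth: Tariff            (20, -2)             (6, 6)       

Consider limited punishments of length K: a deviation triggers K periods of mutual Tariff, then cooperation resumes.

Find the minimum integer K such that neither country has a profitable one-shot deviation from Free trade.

Need Σ_{k=1}^{K} δ^k ≥ (20−12)/(12−6) = 1.3333 at δ = 5/7.
At K = 2 the sum is 1.2245 < 1.3333; at K = 3 it is 1.5889 ≥ 1.3333.
So the minimum punishment length is K = 3.

3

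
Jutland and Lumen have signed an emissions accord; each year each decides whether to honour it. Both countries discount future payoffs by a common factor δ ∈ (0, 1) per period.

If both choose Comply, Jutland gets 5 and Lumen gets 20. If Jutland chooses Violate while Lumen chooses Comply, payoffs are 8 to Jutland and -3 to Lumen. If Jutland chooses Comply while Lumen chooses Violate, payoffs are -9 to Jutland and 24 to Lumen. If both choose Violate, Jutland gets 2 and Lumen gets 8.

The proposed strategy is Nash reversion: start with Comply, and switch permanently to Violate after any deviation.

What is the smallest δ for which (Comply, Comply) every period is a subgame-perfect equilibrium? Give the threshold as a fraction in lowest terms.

1/2

Jutland: cooperation gives 5 each period; deviation gives 8 once then 2 forever.
  5/(1−δ) ≥ 8 + 2δ/(1−δ) ⇒ δ ≥ 3/6 = 1/2.
Lumen: cooperation gives 20 each period; deviation gives 24 once then 8 forever.
  δ ≥ 4/16 = 1/4.
Both must hold, so the binding constraint is Jutland's: δ ≥ 1/2.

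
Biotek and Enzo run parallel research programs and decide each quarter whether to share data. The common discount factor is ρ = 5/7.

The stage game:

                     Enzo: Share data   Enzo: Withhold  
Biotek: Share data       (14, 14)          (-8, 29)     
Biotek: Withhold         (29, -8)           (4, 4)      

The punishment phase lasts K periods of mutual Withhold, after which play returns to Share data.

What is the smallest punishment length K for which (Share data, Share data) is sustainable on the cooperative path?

IC: ρ(1−ρ^K)/(1−ρ) ≥ (29−14)/(14−4) = 3/2.
With ρ = 5/7: need 1 − ρ^K ≥ 3/2·(1−5/7)/(5/7), i.e. ρ^K ≤ 0.4000.
Since (5/7)^2 = 0.5102 and (5/7)^3 = 0.3644, the smallest such K is 3.

3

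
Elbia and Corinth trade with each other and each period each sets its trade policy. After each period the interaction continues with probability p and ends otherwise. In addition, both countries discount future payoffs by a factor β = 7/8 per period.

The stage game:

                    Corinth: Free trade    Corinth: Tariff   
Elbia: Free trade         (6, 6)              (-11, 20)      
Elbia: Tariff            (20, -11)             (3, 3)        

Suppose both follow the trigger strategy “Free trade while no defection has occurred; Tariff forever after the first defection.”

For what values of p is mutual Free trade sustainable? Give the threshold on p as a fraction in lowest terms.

16/17

With continuation probability p and discount β, the effective per-period discount factor is βp.
Grim-trigger IC: βp ≥ (20−6)/(20−3) = 14/17.
So p ≥ (14/17)/(7/8) = 16/17.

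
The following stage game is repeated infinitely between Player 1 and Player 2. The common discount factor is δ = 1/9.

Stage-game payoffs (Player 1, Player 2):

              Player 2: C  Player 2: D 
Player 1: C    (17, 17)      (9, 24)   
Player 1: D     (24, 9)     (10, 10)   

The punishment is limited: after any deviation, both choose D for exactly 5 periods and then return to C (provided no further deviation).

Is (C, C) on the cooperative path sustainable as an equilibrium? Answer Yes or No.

No

IC: δ+…+δ^5 ≥ (24−17)/(17−10) = 1.
At δ = 1/9: partial sum = 0.1250 < 1.0000. Cooperation not sustainable.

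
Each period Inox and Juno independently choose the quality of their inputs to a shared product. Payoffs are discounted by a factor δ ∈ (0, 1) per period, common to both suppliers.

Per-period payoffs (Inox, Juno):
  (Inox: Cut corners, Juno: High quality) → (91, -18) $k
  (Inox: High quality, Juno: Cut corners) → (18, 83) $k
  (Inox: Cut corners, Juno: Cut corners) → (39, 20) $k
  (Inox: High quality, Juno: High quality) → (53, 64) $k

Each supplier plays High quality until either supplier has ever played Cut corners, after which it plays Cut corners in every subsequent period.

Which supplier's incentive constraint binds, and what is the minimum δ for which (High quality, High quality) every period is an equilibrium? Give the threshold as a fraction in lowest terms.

Inox; δ ≥ 19/26

Inox: cooperation gives 53 each period; deviation gives 91 once then 39 forever.
  53/(1−δ) ≥ 91 + 39δ/(1−δ) ⇒ δ ≥ 38/52 = 19/26.
Juno: cooperation gives 64 each period; deviation gives 83 once then 20 forever.
  δ ≥ 19/63.
Both must hold, so the binding constraint is Inox's: δ ≥ 19/26.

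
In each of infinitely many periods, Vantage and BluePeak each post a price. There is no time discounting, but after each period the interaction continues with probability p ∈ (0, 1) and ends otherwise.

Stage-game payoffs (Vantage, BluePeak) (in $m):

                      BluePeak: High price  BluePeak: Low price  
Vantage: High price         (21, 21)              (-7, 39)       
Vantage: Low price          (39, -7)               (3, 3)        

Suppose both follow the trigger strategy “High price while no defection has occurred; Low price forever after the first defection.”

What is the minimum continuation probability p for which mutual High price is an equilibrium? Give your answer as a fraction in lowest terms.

1/2

Expected cooperation value is 21 + p·21 + p²·21 + … = 21/(1−p); deviation gives 39 + p·3/(1−p).
21 ≥ 39(1−p) + 3p ⇒ 36p ≥ 18 ⇒ p ≥ 18/36 = 1/2.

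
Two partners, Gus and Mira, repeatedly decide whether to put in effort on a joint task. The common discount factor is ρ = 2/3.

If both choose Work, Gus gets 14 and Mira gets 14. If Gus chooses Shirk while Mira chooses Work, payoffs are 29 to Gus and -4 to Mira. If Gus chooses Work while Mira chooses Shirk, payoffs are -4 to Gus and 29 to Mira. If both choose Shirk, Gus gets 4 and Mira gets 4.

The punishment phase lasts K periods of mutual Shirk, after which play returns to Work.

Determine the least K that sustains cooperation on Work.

4

No profitable deviation requires (14−4)(ρ+…+ρ^K) ≥ 29−14, i.e. ρ+…+ρ^K ≥ 3/2 ≈ 1.5000.
With ρ = 2/3, the partial sums are K=1: 0.6667, K=2: 1.1111, K=3: 1.4074, K=4: 1.6049.
K = 4 is the first length at which the sum reaches 1.5000.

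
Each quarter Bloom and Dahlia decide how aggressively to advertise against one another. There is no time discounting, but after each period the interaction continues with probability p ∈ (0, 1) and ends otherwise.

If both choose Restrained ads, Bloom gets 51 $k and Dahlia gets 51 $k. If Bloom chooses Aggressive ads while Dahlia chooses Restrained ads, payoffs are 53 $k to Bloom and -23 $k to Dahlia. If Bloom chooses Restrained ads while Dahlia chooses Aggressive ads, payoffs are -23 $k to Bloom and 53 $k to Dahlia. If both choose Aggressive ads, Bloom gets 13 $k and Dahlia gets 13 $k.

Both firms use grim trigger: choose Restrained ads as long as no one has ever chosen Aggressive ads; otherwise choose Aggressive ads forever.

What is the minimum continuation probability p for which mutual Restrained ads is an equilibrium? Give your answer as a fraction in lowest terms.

1/20

With no time discounting, the continuation probability p plays the role of the discount factor.
Grim-trigger IC: 51/(1−p) ≥ 53 + 13p/(1−p) ⇒ p ≥ (53−51)/(53−13) = 1/20.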